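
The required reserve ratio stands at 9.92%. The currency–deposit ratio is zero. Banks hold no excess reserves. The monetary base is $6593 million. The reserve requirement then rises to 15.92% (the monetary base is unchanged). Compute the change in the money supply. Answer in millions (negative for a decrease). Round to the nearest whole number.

Initially m₁ = 1 / (0.0992) ≈ 10.08065, so M₁ = 10.08065 × 6593 ≈ 66461.7254 million.
After the change m₂ = 1 / (0.1592) ≈ 6.28141, so M₂ = 6.28141 × 6593 ≈ 41413.3361 million.
ΔM = M₂ − M₁ = 41413.3361 − 66461.7254 = -25048.3893 million.

-25048 million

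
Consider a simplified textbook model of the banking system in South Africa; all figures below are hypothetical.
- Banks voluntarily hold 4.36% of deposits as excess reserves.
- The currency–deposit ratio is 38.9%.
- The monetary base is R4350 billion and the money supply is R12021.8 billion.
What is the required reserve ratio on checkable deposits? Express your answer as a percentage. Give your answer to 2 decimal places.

Using m = M/MB = 12021.8/4350 ≈ 2.763632. Since m = (1 + c)/(c + rr + e), the denominator satisfies c + rr + e = (1 + c)/m = (1 + 0.389) / 2.763632 ≈ 0.502599.
With c = 0.389 and e = 0.0436, the required reserve ratio on checkable deposits is 0.502599 − 0.389 − 0.0436 = 0.069999.

7.00%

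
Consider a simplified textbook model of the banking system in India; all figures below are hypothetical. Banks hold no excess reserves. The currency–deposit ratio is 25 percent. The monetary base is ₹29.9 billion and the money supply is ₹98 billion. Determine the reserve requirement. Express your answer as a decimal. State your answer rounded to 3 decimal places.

0.131

Using m = M/MB = 98/29.9 ≈ 3.277592. Since m = (1 + c)/(c + rr + e), the denominator satisfies c + rr + e = (1 + c)/m = (1 + 0.25) / 3.277592 ≈ 0.381378.
With c = 0.25 and e = 0, the reserve requirement is 0.381378 − 0.25 − 0 = 0.131378.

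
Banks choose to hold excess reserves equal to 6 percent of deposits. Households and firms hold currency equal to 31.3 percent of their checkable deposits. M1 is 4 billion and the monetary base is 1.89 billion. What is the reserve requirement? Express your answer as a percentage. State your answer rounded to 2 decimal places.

Using m = M/MB = 4/1.89 ≈ 2.116402. Since m = (1 + c)/(c + rr + e), the denominator satisfies c + rr + e = (1 + c)/m = (1 + 0.313) / 2.116402 ≈ 0.620393.
With c = 0.313 and e = 0.06, the reserve requirement is 0.620393 − 0.313 − 0.06 = 0.247393.

24.74%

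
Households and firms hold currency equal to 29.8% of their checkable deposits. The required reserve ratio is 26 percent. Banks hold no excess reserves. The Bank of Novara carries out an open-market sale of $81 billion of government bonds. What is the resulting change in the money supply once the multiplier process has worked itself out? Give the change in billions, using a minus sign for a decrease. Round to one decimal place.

-188.4 billion

The money multiplier is m = (1 + c) / (rr + c) = (1 + 0.298) / (0.26 + 0.298) ≈ 2.3262.
The sale removes 81 billion of base, so ΔM = m × ΔMB = 2.3262 × (−81) = -188.4222 billion.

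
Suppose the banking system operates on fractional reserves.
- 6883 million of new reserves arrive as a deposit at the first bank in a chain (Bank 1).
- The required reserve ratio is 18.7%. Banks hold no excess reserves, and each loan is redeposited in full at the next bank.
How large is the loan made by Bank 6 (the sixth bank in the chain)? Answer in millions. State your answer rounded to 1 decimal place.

1987.6 million

Each bank lends a fraction (1 − rr) = 0.8130 of the deposit it receives, so Bank 6 receives 6883·0.8130^5 and lends 6883·0.8130^6 ≈ 1987.5636 million.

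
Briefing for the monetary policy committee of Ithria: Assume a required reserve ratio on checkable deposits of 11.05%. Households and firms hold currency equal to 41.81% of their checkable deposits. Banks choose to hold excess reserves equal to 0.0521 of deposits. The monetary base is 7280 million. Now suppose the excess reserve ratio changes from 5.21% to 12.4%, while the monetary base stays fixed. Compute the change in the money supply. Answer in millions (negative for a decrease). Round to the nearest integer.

Initially m₁ = (1 + 0.4181) / (0.1105 + 0.0521 + 0.4181) ≈ 2.44205, so M₁ = 2.44205 × 7280 = 17778.124 million.
After the change m₂ = (1 + 0.4181) / (0.1105 + 0.124 + 0.4181) ≈ 2.17300, so M₂ = 2.17300 × 7280 = 15819.44 million.
ΔM = M₂ − M₁ = 15819.44 − 17778.124 = -1958.684 million.

-1959 million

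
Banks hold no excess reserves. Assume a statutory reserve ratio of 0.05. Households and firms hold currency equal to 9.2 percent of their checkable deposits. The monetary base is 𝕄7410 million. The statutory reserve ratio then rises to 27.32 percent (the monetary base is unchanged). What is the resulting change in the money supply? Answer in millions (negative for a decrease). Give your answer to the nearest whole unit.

Initially m₁ = (1 + 0.092) / (0.05 + 0.092) ≈ 7.69014, so M₁ = 7.69014 × 7410 = 56983.9374 million.
After the change m₂ = (1 + 0.092) / (0.2732 + 0.092) ≈ 2.99014, so M₂ = 2.99014 × 7410 = 22156.9374 million.
ΔM = M₂ − M₁ = 22156.9374 − 56983.9374 = -34827 million.

-34827 million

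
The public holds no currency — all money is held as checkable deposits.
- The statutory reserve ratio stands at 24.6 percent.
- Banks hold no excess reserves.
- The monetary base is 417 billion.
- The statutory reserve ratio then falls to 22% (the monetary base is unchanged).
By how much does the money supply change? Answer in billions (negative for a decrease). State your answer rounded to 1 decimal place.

Initially m₁ = 1 / (0.246) ≈ 4.06504, so M₁ = 4.06504 × 417 ≈ 1695.1217 billion.
After the change m₂ = 1 / (0.22) ≈ 4.54545, so M₂ = 4.54545 × 417 ≈ 1895.4526 billion.
ΔM = M₂ − M₁ = 1895.4526 − 1695.1217 = 200.3309 billion.

200.3 billion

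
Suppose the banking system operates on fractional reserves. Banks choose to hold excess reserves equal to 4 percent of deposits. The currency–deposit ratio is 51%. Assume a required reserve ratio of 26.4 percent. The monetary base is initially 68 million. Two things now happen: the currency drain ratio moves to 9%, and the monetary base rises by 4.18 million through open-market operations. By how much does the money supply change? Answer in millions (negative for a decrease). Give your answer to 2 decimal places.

Before: m₁ = (1 + 0.51) / (0.264 + 0.04 + 0.51) ≈ 1.85504, MB₁ = 68, so M₁ = 1.85504 × 68 ≈ 126.1427 million.
After: m₂ = (1 + 0.09) / (0.264 + 0.04 + 0.09) ≈ 2.76650, MB₂ = 68 + 4.18 = 72.18, so M₂ = 2.76650 × 72.18 ≈ 199.686 million.
ΔM = M₂ − M₁ = 199.686 − 126.1427 = 73.5433 million.

73.54 million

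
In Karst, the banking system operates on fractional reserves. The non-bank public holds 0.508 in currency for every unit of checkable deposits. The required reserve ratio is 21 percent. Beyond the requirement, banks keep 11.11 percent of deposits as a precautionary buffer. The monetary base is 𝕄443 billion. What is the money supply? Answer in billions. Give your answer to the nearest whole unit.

𝕄806 billion

The money multiplier is m = (1 + c) / (rr + e + c) = (1 + 0.508) / (0.21 + 0.1111 + 0.508) ≈ 1.8188.
So M = m × MB = 1.8188 × 443 = 805.7284 billion.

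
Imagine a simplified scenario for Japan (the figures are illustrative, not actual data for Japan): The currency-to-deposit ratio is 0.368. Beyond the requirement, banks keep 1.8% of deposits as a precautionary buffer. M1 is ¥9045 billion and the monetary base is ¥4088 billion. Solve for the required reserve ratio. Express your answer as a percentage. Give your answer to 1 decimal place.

Using m = M/MB = 9045/4088 ≈ 2.212573. Since m = (1 + c)/(c + rr + e), the denominator satisfies c + rr + e = (1 + c)/m = (1 + 0.368) / 2.212573 ≈ 0.618285.
With c = 0.368 and e = 0.018, the required reserve ratio is 0.618285 − 0.368 − 0.018 = 0.232285.

23.2%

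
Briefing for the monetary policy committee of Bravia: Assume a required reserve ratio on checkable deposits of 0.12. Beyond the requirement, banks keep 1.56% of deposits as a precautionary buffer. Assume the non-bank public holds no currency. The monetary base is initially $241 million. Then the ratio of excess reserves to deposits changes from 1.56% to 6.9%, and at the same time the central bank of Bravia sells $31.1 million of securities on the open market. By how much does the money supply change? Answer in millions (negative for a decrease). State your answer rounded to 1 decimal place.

-666.7 million

Before: m₁ = 1 / (0.12 + 0.0156) ≈ 7.37463, MB₁ = 241, so M₁ = 7.37463 × 241 ≈ 1777.2858 million.
After: m₂ = 1 / (0.12 + 0.069) ≈ 5.29101, MB₂ = 241 − 31.1 = 209.9, so M₂ = 5.29101 × 209.9 ≈ 1110.583 million.
ΔM = M₂ − M₁ = 1110.583 − 1777.2858 = -666.7028 million.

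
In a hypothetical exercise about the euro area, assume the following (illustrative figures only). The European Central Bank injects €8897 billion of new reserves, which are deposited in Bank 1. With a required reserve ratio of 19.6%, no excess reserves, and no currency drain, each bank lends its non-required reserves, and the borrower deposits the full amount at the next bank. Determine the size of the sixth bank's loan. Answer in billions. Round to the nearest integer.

€2403 billion

Each bank lends a fraction (1 − rr) = 0.8040 of the deposit it receives, so Bank 6 receives 8897·0.8040^5 and lends 8897·0.8040^6 ≈ 2403.1445 billion.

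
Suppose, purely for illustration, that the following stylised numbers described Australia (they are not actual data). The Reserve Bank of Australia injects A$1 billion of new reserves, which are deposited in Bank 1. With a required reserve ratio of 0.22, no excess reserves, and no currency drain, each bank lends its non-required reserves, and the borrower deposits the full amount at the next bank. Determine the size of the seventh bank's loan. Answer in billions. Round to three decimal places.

Each bank lends a fraction (1 − rr) = 0.7800 of the deposit it receives, so Bank 7 receives 1·0.7800^6 and lends 1·0.7800^7 ≈ 0.1757 billion.

A$0.176 billion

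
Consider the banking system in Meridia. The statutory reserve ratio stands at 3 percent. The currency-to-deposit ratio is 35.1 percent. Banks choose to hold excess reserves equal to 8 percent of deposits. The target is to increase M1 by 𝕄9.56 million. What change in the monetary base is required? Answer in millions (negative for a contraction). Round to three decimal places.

𝕄3.262 million

The money multiplier is m = (1 + c) / (rr + e + c) = (1 + 0.351) / (0.03 + 0.08 + 0.351) ≈ 2.93059.
ΔMB = ΔM / m = (+9.56) / 2.93059 ≈ 3.2621 million.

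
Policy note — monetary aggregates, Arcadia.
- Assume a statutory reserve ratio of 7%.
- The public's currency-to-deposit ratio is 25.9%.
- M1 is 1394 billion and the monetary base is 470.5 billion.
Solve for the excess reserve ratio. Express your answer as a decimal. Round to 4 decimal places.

0.0959

Using m = M/MB = 1394/470.5 ≈ 2.962806. Since m = (1 + c)/(c + rr + e), the denominator satisfies c + rr + e = (1 + c)/m = (1 + 0.259) / 2.962806 ≈ 0.424935.
With c = 0.259 and rr = 0.07, the excess reserve ratio is 0.424935 − 0.259 − 0.07 = 0.095935.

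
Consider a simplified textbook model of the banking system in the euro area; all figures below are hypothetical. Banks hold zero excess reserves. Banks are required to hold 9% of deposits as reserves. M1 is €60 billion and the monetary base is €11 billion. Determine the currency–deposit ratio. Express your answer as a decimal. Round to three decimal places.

0.114

Using m = M/MB = 60/11 ≈ 5.454545. From m = (1 + c)/(c + rr + e), rearranging gives 1 + c = m·(c + rr + e), so c·(1 − m) = m·(rr + e) − 1.
Hence c = [m·(rr + e) − 1]/(1 − m) = [5.454545 × (0.09 + 0) − 1] / (1 − 5.454545) ≈ 0.114286.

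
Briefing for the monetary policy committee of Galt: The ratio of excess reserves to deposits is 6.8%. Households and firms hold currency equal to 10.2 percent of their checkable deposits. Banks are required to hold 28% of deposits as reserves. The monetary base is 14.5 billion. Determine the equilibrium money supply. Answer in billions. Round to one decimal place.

35.5 billion

The money multiplier is m = (1 + c) / (rr + e + c) = (1 + 0.102) / (0.28 + 0.068 + 0.102) ≈ 2.4489.
So M = m × MB = 2.4489 × 14.5 ≈ 35.5091 billion.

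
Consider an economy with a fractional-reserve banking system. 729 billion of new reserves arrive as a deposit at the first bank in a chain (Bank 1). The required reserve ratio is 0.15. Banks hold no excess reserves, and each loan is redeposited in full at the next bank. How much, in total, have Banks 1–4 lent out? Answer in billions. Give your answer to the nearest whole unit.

Bank i lends (1 − rr)^i of the original deposit: Bank 1 lends 729·0.8500 = 619.6500, Bank 2 lends 729·0.8500² = 526.7025, and so on.
Summing a geometric series: total = 729·[0.8500·(1 − 0.8500^4) / (1 − 0.8500)] ≈ 1974.5922 billion.

1975 billion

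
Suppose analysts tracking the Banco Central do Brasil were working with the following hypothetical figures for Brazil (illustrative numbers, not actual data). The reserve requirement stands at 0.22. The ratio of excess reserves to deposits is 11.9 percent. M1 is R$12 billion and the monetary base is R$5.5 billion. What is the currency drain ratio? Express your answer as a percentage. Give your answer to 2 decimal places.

Using m = M/MB = 12/5.5 ≈ 2.181818. From m = (1 + c)/(c + rr + e), rearranging gives 1 + c = m·(c + rr + e), so c·(1 − m) = m·(rr + e) − 1.
Hence c = [m·(rr + e) − 1]/(1 − m) = [2.181818 × (0.22 + 0.119) − 1] / (1 − 2.181818) ≈ 0.220308.

22.03%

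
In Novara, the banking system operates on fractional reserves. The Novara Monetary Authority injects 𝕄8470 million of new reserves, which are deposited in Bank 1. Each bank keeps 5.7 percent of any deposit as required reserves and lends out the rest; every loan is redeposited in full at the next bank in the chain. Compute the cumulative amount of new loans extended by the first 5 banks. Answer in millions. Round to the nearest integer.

Bank i lends (1 − rr)^i of the original deposit: Bank 1 lends 8470·0.9430 = 7987.2100, Bank 2 lends 8470·0.9430² ≈ 7531.9390, and so on.
Summing a geometric series: total = 8470·[0.9430·(1 − 0.9430^5) / (1 − 0.9430)] ≈ 35635.5332 million.

𝕄35636 million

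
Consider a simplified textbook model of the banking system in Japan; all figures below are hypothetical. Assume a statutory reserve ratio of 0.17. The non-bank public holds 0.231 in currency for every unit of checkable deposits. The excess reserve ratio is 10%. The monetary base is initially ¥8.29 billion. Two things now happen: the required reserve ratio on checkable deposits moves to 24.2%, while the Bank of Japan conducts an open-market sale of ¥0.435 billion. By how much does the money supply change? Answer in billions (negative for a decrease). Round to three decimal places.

-3.494 billion

Before: m₁ = (1 + 0.231) / (0.17 + 0.1 + 0.231) ≈ 2.45709, MB₁ = 8.29, so M₁ = 2.45709 × 8.29 ≈ 20.3693 billion.
After: m₂ = (1 + 0.231) / (0.242 + 0.1 + 0.231) ≈ 2.14834, MB₂ = 8.29 − 0.435 = 7.855, so M₂ = 2.14834 × 7.855 ≈ 16.8752 billion.
ΔM = M₂ − M₁ = 16.8752 − 20.3693 = -3.4941 billion.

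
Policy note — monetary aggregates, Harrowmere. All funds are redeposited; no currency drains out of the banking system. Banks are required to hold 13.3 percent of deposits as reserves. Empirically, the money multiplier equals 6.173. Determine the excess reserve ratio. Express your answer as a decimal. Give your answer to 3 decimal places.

0.029

Using m = 6.173. Since m = (1 + c)/(c + rr + e), the denominator satisfies c + rr + e = (1 + c)/m = (1 + 0) / 6.173 ≈ 0.161996.
With c = 0 and rr = 0.133, the excess reserve ratio is 0.161996 − 0 − 0.133 = 0.028996.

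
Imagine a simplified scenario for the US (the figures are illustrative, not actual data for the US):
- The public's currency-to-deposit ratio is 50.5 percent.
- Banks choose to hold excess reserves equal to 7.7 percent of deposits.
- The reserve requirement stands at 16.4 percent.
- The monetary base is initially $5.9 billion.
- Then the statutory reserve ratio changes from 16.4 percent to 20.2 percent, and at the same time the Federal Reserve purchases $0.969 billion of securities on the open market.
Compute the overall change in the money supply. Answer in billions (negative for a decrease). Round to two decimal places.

$1.28 billion

Before: m₁ = (1 + 0.505) / (0.164 + 0.077 + 0.505) ≈ 2.0174, MB₁ = 5.9, so M₁ = 2.0174 × 5.9 ≈ 11.9027 billion.
After: m₂ = (1 + 0.505) / (0.202 + 0.077 + 0.505) ≈ 1.9196, MB₂ = 5.9 + 0.969 = 6.869, so M₂ = 1.9196 × 6.869 ≈ 13.1857 billion.
ΔM = M₂ − M₁ = 13.1857 − 11.9027 = 1.283 billion.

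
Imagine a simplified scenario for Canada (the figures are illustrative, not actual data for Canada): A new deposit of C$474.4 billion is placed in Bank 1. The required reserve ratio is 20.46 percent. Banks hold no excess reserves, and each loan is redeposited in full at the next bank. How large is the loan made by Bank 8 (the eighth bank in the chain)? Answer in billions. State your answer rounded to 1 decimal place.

Each bank lends a fraction (1 − rr) = 0.7954 of the deposit it receives, so Bank 8 receives 474.4·0.7954^7 and lends 474.4·0.7954^8 ≈ 76.0028 billion.

C$76.0 billion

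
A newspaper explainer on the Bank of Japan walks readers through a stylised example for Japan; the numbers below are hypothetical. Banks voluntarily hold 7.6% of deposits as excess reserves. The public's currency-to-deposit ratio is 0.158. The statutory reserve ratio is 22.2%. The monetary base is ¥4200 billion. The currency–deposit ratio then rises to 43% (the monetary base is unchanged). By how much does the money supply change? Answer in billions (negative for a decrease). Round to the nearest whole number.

-2416 billion

Initially m₁ = (1 + 0.158) / (0.222 + 0.076 + 0.158) ≈ 2.53947, so M₁ = 2.53947 × 4200 = 10665.774 billion.
After the change m₂ = (1 + 0.43) / (0.222 + 0.076 + 0.43) ≈ 1.96429, so M₂ = 1.96429 × 4200 = 8250.018 billion.
ΔM = M₂ − M₁ = 8250.018 − 10665.774 = -2415.756 billion.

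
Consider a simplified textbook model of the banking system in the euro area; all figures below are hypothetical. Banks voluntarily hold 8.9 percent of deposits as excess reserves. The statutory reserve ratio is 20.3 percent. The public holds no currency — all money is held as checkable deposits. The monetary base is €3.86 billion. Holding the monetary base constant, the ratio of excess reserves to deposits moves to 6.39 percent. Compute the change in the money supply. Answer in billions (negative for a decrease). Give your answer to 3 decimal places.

€1.243 billion

Initially m₁ = 1 / (0.203 + 0.089) ≈ 3.42466, so M₁ = 3.42466 × 3.86 ≈ 13.2192 billion.
After the change m₂ = 1 / (0.203 + 0.0639) ≈ 3.74672, so M₂ = 3.74672 × 3.86 ≈ 14.4623 billion.
ΔM = M₂ − M₁ = 14.4623 − 13.2192 = 1.2431 billion.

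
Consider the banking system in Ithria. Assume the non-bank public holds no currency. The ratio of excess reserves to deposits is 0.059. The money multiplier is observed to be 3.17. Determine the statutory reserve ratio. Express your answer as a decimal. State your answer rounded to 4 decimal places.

Using m = 3.17. Since m = (1 + c)/(c + rr + e), the denominator satisfies c + rr + e = (1 + c)/m = (1 + 0) / 3.17 ≈ 0.315457.
With c = 0 and e = 0.059, the statutory reserve ratio is 0.315457 − 0 − 0.059 = 0.256457.

0.2565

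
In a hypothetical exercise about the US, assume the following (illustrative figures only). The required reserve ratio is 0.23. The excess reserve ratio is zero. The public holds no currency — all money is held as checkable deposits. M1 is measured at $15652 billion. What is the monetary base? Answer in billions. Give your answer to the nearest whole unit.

With no currency drain and no excess reserves, the money multiplier is m = 1/rr = 1/0.23 ≈ 4.347826.
The monetary base is MB = M / m = 15652 / 4.347826 ≈ 3599.9601 billion.

$3600 billion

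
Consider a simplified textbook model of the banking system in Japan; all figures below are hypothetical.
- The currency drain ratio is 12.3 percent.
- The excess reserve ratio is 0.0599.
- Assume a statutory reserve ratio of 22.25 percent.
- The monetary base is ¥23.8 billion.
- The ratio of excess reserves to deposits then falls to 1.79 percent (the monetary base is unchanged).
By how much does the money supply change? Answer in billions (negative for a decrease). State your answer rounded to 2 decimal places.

¥7.62 billion

Initially m₁ = (1 + 0.123) / (0.2225 + 0.0599 + 0.123) ≈ 2.77010, so M₁ = 2.77010 × 23.8 ≈ 65.9284 billion.
After the change m₂ = (1 + 0.123) / (0.2225 + 0.0179 + 0.123) ≈ 3.09026, so M₂ = 3.09026 × 23.8 ≈ 73.5482 billion.
ΔM = M₂ − M₁ = 73.5482 − 65.9284 = 7.6198 billion.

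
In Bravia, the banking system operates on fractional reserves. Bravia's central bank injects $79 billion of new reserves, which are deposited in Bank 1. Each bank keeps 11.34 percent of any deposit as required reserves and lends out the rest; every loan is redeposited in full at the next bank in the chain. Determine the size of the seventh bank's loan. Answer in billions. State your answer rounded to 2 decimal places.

$34.02 billion

Each bank lends a fraction (1 − rr) = 0.8866 of the deposit it receives, so Bank 7 receives 79·0.8866^6 and lends 79·0.8866^7 ≈ 34.0190 billion.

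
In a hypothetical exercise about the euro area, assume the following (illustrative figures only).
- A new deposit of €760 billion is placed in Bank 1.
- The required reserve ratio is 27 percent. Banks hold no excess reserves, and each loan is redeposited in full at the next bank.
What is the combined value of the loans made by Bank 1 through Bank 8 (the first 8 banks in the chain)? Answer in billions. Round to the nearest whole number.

Bank i lends (1 − rr)^i of the original deposit: Bank 1 lends 760·0.7300 = 554.8000, Bank 2 lends 760·0.7300² = 405.0040, and so on.
Summing a geometric series: total = 760·[0.7300·(1 − 0.7300^8) / (1 − 0.7300)] ≈ 1889.1022 billion.

€1889 billion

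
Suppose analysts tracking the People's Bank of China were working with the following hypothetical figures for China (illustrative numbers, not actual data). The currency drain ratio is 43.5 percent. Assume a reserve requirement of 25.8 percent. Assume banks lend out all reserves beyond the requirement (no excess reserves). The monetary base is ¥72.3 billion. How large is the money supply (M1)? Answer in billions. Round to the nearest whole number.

The money multiplier is m = (1 + c) / (rr + c) = (1 + 0.435) / (0.258 + 0.435) ≈ 2.0707.
So M = m × MB = 2.0707 × 72.3 ≈ 149.7116 billion.

¥150 billion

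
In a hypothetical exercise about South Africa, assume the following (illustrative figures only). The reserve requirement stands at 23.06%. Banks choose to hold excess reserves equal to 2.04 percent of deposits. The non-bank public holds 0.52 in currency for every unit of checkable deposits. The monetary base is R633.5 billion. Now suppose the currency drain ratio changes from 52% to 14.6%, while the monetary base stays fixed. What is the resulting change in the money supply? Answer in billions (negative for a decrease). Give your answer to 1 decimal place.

R579.8 billion

Initially m₁ = (1 + 0.52) / (0.2306 + 0.0204 + 0.52) ≈ 1.97147, so M₁ = 1.97147 × 633.5 ≈ 1248.9262 billion.
After the change m₂ = (1 + 0.146) / (0.2306 + 0.0204 + 0.146) ≈ 2.88665, so M₂ = 2.88665 × 633.5 ≈ 1828.6928 billion.
ΔM = M₂ − M₁ = 1828.6928 − 1248.9262 = 579.7666 billion.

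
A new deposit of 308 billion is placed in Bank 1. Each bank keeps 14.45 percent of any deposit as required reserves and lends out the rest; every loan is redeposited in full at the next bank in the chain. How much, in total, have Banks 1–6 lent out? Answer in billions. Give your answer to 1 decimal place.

1108.6 billion

Bank i lends (1 − rr)^i of the original deposit: Bank 1 lends 308·0.8555 = 263.4940, Bank 2 lends 308·0.8555² ≈ 225.4191, and so on.
Summing a geometric series: total = 308·[0.8555·(1 − 0.8555^6) / (1 − 0.8555)] ≈ 1108.6246 billion.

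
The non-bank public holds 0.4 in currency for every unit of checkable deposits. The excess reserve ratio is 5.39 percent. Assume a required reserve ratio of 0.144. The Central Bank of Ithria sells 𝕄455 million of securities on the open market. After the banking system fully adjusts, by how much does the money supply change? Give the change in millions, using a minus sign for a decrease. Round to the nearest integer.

-1065 million

The money multiplier is m = (1 + c) / (rr + e + c) = (1 + 0.4) / (0.144 + 0.0539 + 0.4) ≈ 2.3415.
The sale removes 455 million of base, so ΔM = m × ΔMB = 2.3415 × (−455) = -1065.3825 million.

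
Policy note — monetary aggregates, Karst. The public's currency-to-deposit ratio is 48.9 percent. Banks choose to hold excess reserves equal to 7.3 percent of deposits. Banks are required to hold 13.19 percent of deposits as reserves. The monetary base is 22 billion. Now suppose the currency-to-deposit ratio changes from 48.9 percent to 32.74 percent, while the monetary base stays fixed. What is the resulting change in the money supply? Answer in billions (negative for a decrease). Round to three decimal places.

Initially m₁ = (1 + 0.489) / (0.1319 + 0.073 + 0.489) ≈ 2.145842, so M₁ = 2.145842 × 22 ≈ 47.2085 billion.
After the change m₂ = (1 + 0.3274) / (0.1319 + 0.073 + 0.3274) ≈ 2.493707, so M₂ = 2.493707 × 22 ≈ 54.8616 billion.
ΔM = M₂ − M₁ = 54.8616 − 47.2085 = 7.6531 billion.

7.653 billion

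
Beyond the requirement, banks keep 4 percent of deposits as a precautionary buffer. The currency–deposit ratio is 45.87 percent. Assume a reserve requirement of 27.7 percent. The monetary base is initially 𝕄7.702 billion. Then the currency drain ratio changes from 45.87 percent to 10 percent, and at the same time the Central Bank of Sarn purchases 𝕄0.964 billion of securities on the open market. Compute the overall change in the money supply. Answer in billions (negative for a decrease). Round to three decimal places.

𝕄8.376 billion

Before: m₁ = (1 + 0.4587) / (0.277 + 0.04 + 0.4587) ≈ 1.88050, MB₁ = 7.702, so M₁ = 1.88050 × 7.702 ≈ 14.4836 billion.
After: m₂ = (1 + 0.1) / (0.277 + 0.04 + 0.1) ≈ 2.63789, MB₂ = 7.702 + 0.964 = 8.666, so M₂ = 2.63789 × 8.666 ≈ 22.86 billion.
ΔM = M₂ − M₁ = 22.86 − 14.4836 = 8.3764 billion.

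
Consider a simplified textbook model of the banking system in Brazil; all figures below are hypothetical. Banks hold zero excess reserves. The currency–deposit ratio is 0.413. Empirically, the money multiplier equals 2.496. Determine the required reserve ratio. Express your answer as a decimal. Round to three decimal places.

Using m = 2.496. Since m = (1 + c)/(c + rr + e), the denominator satisfies c + rr + e = (1 + c)/m = (1 + 0.413) / 2.496 ≈ 0.566106.
With c = 0.413 and e = 0, the required reserve ratio is 0.566106 − 0.413 − 0 = 0.153106.

0.153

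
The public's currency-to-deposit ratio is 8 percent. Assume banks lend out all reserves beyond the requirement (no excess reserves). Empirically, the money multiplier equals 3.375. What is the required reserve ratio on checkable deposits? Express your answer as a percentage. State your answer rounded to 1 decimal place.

Using m = 3.375. Since m = (1 + c)/(c + rr + e), the denominator satisfies c + rr + e = (1 + c)/m = (1 + 0.08) / 3.375 = 0.320000.
With c = 0.08 and e = 0, the required reserve ratio on checkable deposits is 0.320000 − 0.08 − 0 = 0.24.

24.0%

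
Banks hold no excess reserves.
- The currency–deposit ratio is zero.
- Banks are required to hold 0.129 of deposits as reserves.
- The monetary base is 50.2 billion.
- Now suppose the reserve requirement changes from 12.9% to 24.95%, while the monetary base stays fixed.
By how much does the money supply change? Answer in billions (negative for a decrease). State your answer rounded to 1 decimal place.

Initially m₁ = 1 / (0.129) ≈ 7.7519, so M₁ = 7.7519 × 50.2 ≈ 389.1454 billion.
After the change m₂ = 1 / (0.2495) ≈ 4.0080, so M₂ = 4.0080 × 50.2 = 201.2016 billion.
ΔM = M₂ − M₁ = 201.2016 − 389.1454 = -187.9438 billion.

-187.9 billion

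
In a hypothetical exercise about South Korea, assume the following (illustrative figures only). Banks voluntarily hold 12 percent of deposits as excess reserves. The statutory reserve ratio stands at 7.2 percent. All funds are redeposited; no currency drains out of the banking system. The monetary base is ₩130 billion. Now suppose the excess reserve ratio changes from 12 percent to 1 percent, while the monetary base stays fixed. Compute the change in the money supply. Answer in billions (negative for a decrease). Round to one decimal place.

Initially m₁ = 1 / (0.072 + 0.12) ≈ 5.20833, so M₁ = 5.20833 × 130 = 677.0829 billion.
After the change m₂ = 1 / (0.072 + 0.01) ≈ 12.19512, so M₂ = 12.19512 × 130 = 1585.3656 billion.
ΔM = M₂ − M₁ = 1585.3656 − 677.0829 = 908.2827 billion.

₩908.3 billion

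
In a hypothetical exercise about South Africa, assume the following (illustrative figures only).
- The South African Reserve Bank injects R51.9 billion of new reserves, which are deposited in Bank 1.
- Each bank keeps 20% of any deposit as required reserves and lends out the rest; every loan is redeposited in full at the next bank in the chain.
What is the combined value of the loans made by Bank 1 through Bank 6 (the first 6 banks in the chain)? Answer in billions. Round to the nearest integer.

Bank i lends (1 − rr)^i of the original deposit: Bank 1 lends 51.9·0.8000 = 41.5200, Bank 2 lends 51.9·0.8000² = 33.2160, and so on.
Summing a geometric series: total = 51.9·[0.8000·(1 − 0.8000^6) / (1 − 0.8000)] ≈ 153.1789 billion.

R153 billion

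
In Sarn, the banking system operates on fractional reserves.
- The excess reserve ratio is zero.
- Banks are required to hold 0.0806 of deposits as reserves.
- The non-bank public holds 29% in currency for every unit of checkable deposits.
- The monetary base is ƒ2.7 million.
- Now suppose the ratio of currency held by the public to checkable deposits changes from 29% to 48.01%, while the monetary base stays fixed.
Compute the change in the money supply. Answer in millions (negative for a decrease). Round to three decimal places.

Initially m₁ = (1 + 0.29) / (0.0806 + 0.29) ≈ 3.48084, so M₁ = 3.48084 × 2.7 ≈ 9.3983 million.
After the change m₂ = (1 + 0.4801) / (0.0806 + 0.4801) ≈ 2.63974, so M₂ = 2.63974 × 2.7 ≈ 7.1273 million.
ΔM = M₂ − M₁ = 7.1273 − 9.3983 = -2.271 million.

-2.271 million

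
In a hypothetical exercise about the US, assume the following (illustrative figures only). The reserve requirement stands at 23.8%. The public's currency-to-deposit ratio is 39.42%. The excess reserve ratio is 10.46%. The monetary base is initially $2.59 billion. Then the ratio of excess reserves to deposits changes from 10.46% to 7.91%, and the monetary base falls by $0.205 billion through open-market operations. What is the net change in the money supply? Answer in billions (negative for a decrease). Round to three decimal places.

Before: m₁ = (1 + 0.3942) / (0.238 + 0.1046 + 0.3942) ≈ 1.89224, MB₁ = 2.59, so M₁ = 1.89224 × 2.59 ≈ 4.9009 billion.
After: m₂ = (1 + 0.3942) / (0.238 + 0.0791 + 0.3942) ≈ 1.96007, MB₂ = 2.59 − 0.205 = 2.385, so M₂ = 1.96007 × 2.385 ≈ 4.6748 billion.
ΔM = M₂ − M₁ = 4.6748 − 4.9009 = -0.2261 billion.

-0.226 billion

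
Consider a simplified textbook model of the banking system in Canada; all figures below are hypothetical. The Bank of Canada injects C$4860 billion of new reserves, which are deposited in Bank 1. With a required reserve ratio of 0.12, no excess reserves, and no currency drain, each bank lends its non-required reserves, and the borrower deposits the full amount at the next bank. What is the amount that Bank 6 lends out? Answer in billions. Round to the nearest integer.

C$2257 billion

Each bank lends a fraction (1 − rr) = 0.8800 of the deposit it receives, so Bank 6 receives 4860·0.8800^5 and lends 4860·0.8800^6 ≈ 2257.0039 billion.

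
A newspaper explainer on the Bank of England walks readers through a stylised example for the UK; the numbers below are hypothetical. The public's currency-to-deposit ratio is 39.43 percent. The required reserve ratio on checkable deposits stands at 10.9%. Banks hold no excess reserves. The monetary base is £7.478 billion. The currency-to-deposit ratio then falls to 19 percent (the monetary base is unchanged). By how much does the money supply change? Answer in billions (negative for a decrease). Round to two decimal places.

Initially m₁ = (1 + 0.3943) / (0.109 + 0.3943) ≈ 2.7703, so M₁ = 2.7703 × 7.478 ≈ 20.7163 billion.
After the change m₂ = (1 + 0.19) / (0.109 + 0.19) ≈ 3.9799, so M₂ = 3.9799 × 7.478 ≈ 29.7617 billion.
ΔM = M₂ − M₁ = 29.7617 − 20.7163 = 9.0454 billion.

£9.05 billion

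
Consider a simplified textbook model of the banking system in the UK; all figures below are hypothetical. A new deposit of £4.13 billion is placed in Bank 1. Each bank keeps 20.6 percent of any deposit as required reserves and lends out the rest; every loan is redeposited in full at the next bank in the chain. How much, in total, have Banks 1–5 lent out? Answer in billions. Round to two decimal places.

£10.90 billion

Bank i lends (1 − rr)^i of the original deposit: Bank 1 lends 4.13·0.7940 ≈ 3.2792, Bank 2 lends 4.13·0.7940² ≈ 2.6037, and so on.
Summing a geometric series: total = 4.13·[0.7940·(1 − 0.7940^5) / (1 − 0.7940)] ≈ 10.8951 billion.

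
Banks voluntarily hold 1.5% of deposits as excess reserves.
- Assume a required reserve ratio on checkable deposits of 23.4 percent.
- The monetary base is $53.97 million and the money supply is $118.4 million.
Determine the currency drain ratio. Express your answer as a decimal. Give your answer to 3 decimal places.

Using m = M/MB = 118.4/53.97 ≈ 2.193811. From m = (1 + c)/(c + rr + e), rearranging gives 1 + c = m·(c + rr + e), so c·(1 − m) = m·(rr + e) − 1.
Hence c = [m·(rr + e) − 1]/(1 − m) = [2.193811 × (0.234 + 0.015) − 1] / (1 − 2.193811) ≈ 0.380078.

0.380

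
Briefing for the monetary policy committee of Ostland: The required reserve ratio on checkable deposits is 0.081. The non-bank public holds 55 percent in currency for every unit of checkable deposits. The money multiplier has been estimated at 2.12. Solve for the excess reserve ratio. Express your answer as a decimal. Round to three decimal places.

0.100

Using m = 2.12. Since m = (1 + c)/(c + rr + e), the denominator satisfies c + rr + e = (1 + c)/m = (1 + 0.55) / 2.12 ≈ 0.731132.
With c = 0.55 and rr = 0.081, the excess reserve ratio is 0.731132 − 0.55 − 0.081 = 0.100132.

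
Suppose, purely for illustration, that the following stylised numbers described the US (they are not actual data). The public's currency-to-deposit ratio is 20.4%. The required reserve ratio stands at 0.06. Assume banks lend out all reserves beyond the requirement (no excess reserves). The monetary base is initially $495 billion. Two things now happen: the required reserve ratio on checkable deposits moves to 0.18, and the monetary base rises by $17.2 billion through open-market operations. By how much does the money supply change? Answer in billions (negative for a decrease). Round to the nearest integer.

-652 billion

Before: m₁ = (1 + 0.204) / (0.06 + 0.204) ≈ 4.5606, MB₁ = 495, so M₁ = 4.5606 × 495 = 2257.497 billion.
After: m₂ = (1 + 0.204) / (0.18 + 0.204) ≈ 3.1354, MB₂ = 495 + 17.2 = 512.2, so M₂ = 3.1354 × 512.2 ≈ 1605.9519 billion.
ΔM = M₂ − M₁ = 1605.9519 − 2257.497 = -651.5451 billion.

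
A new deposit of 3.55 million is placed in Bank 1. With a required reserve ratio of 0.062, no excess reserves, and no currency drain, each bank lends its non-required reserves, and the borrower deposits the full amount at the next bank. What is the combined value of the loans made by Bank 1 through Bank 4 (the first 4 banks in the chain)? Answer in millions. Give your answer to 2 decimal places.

12.13 million

Bank i lends (1 − rr)^i of the original deposit: Bank 1 lends 3.55·0.9380 = 3.3299, Bank 2 lends 3.55·0.9380² ≈ 3.1234, and so on.
Summing a geometric series: total = 3.55·[0.9380·(1 − 0.9380^4) / (1 − 0.9380)] ≈ 12.1313 million.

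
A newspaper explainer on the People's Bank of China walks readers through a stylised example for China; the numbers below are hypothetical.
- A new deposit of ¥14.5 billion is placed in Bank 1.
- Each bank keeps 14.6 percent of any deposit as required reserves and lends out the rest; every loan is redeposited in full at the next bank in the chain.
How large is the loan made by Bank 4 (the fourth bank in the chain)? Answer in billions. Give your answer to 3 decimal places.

Each bank lends a fraction (1 − rr) = 0.8540 of the deposit it receives, so Bank 4 receives 14.5·0.8540^3 and lends 14.5·0.8540^4 ≈ 7.7126 billion.

¥7.713 billion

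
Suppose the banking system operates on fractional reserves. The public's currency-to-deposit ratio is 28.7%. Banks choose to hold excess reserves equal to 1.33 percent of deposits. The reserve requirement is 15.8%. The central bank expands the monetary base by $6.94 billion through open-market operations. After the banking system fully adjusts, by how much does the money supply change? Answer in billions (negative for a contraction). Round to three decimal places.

$19.489 billion

The money multiplier is m = (1 + c) / (rr + e + c) = (1 + 0.287) / (0.158 + 0.0133 + 0.287) ≈ 2.80820.
The purchase adds 6.94 billion of base, so ΔM = m × ΔMB = 2.80820 × (+6.94) ≈ 19.4889 billion.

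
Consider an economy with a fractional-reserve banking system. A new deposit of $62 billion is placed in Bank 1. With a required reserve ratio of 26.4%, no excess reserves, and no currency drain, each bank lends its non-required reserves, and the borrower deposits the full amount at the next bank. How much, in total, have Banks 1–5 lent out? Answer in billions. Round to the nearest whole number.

$136 billion

Bank i lends (1 − rr)^i of the original deposit: Bank 1 lends 62·0.7360 = 45.6320, Bank 2 lends 62·0.7360² ≈ 33.5852, and so on.
Summing a geometric series: total = 62·[0.7360·(1 − 0.7360^5) / (1 − 0.7360)] ≈ 135.5188 billion.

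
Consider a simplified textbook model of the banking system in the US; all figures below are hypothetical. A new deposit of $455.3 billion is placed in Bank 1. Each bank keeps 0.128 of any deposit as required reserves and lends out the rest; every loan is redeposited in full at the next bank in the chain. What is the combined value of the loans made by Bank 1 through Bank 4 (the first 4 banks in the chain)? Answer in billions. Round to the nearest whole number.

Bank i lends (1 − rr)^i of the original deposit: Bank 1 lends 455.3·0.8720 = 397.0216, Bank 2 lends 455.3·0.8720² ≈ 346.2028, and so on.
Summing a geometric series: total = 455.3·[0.8720·(1 − 0.8720^4) / (1 − 0.8720)] ≈ 1308.3604 billion.

$1308 billion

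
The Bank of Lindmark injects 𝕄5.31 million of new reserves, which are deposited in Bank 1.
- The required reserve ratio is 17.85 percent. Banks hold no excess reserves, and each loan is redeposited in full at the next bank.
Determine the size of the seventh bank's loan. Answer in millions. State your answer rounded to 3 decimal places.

𝕄1.341 million

Each bank lends a fraction (1 − rr) = 0.8215 of the deposit it receives, so Bank 7 receives 5.31·0.8215^6 and lends 5.31·0.8215^7 ≈ 1.3407 million.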